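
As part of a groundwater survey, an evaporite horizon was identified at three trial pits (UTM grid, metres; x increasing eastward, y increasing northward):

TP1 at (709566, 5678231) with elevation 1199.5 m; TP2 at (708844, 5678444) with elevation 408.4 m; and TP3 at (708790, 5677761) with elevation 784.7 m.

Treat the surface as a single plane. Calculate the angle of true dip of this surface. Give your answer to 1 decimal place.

47.8°

Let the plane be z = a·x + b·y + c.
TP2−TP1: −722a + 213b = −791.1;  TP3−TP1: −776a − 470b = −414.8.
Solving gives a = 0.91190, b = −0.62305.
Gradient magnitude |∇z| = √(a² + b²) = √(0.83156 + 0.38819) = 1.10442.
True dip = arctan(1.10442) = 47.8°, dipping toward NW (azimuth ≈ 304°).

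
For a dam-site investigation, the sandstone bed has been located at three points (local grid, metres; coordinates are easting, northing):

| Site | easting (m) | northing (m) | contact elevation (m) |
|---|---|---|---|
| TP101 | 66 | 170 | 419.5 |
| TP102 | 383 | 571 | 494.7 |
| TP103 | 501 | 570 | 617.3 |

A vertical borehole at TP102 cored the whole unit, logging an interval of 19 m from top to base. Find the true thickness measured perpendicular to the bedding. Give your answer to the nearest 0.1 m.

Two edge vectors: TP101→TP102 = (317, 401, 75.2), TP101→TP103 = (435, 400, 197.8).
Normal n = (TP101→TP102) × (TP101→TP103) = (49237.8, -29990.6, -47635).
So ∂z/∂easting = −n_x/n_z = 1.03365 and ∂z/∂northing = −n_y/n_z = −0.62959.
|∇z| = √(a²+b²) = 1.21029, so dip δ = arctan(1.21029) = 50.43°.
True thickness = vertical thickness × cos δ = 19 × cos 50.43° = 12.1 m.

12.1 m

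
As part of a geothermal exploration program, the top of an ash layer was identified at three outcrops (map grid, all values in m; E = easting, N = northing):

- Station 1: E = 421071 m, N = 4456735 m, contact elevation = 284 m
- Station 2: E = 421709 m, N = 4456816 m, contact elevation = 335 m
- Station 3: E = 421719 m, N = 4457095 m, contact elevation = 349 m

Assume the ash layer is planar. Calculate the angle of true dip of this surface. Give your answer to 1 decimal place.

5.0°

Let the plane be z = a·E + b·N + c.
Station 2−Station 1: 638a + 81b = 51;  Station 3−Station 1: 648a + 360b = 65.
Solving gives a = 0.07390, b = 0.04753.
Gradient magnitude |∇z| = √(a² + b²) = √(0.00546 + 0.00226) = 0.08787.
True dip = arctan(0.08787) = 5.0°, dipping toward WSW (azimuth ≈ 237°).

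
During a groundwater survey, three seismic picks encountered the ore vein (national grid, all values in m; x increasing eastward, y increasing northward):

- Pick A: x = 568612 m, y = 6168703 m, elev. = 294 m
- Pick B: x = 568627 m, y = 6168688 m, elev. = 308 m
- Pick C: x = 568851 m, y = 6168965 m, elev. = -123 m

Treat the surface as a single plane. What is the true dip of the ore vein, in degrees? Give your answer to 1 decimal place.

Let the plane be z = a·x + b·y + c.
Pick B−Pick A: 15a − 15b = 14;  Pick C−Pick A: 239a + 262b = −417.
Solving gives a = −0.34424, b = −1.27758.
Gradient magnitude |∇z| = √(a² + b²) = √(0.11850 + 1.63221) = 1.32314.
True dip = arctan(1.32314) = 52.9°, dipping toward NNE (azimuth ≈ 015°).

52.9°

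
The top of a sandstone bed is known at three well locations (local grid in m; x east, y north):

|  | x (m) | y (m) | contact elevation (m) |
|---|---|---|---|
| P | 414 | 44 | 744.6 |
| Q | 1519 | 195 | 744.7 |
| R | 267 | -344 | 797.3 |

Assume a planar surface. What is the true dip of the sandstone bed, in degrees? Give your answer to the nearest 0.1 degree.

Two edge vectors: P→Q = (1105, 151, 0.1), P→R = (-147, -388, 52.7).
Normal n = (P→Q) × (P→R) = (7996.5, -58248.2, -406543).
So ∂z/∂x = −n_x/n_z = 0.01967 and ∂z/∂y = −n_y/n_z = −0.14328.
Gradient magnitude |∇z| = √(a² + b²) = √(0.00039 + 0.02053) = 0.14462.
True dip = arctan(0.14462) = 8.2°, dipping toward N (azimuth ≈ 352°).

8.2°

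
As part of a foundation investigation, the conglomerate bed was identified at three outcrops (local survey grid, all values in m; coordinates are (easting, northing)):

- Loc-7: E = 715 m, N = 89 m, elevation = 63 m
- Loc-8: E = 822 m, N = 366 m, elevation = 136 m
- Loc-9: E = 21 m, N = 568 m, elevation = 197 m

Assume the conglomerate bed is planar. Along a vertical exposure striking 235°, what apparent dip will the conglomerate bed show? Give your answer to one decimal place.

8.3°

Two edge vectors: Loc-7→Loc-8 = (107, 277, 73), Loc-7→Loc-9 = (-694, 479, 134).
Normal n = (Loc-7→Loc-8) × (Loc-7→Loc-9) = (2151, -65000, 243491).
So ∂z/∂E = −n_x/n_z = −0.00883 and ∂z/∂N = −n_y/n_z = 0.26695.
Unit vector along 235° is (sin 235°, cos 235°) = (-0.8192, -0.5736).
Slope in that direction = a·(-0.8192) + b·(-0.5736) = −0.14588.
Apparent dip = arctan|0.14588| = 8.3° (true dip is 15.0°, so apparent ≤ true as expected).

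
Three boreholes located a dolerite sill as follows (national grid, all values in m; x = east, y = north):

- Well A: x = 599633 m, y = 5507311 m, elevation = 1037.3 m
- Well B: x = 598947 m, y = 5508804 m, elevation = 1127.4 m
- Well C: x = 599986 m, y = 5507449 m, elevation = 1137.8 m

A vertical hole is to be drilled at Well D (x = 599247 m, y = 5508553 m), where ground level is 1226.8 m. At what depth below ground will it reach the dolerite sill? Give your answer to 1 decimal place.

Let the plane be z = a·x + b·y + c.
Well B−Well A: −686a + 1493b = 90.1;  Well C−Well A: 353a + 138b = 100.5.
Solving gives a = 0.221350111, b = 0.162053701.
Then c = 1037.3 − a·599633 − b·5507311 = −1024171.66.
At (599247, 5508553): z_contact = 132643.39 + 892681.40 − 1024171.66 = 1153.13 m.
Depth below ground = 1226.8 − 1153.13 = 73.7 m.

73.7 m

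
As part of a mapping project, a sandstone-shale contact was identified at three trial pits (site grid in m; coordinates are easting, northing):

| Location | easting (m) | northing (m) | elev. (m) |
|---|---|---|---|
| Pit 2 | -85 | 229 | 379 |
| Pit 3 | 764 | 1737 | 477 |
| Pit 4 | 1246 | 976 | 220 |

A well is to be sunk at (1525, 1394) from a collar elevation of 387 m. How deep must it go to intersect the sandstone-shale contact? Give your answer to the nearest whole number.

150 m

Let the plane be z = a·easting + b·northing + c.
Pit 3−Pit 2: 849a + 1508b = 98;  Pit 4−Pit 2: 1331a + 747b = −159.
Solving gives a = −0.22796, b = 0.19333.
Then c = 379 − a·-85 − b·229 = 315.35.
At (1525, 1394): z_contact = −347.6 + 269.5 + 315.35 = 237.2 m.
Depth below ground = 387 − 237.2 = 150 m.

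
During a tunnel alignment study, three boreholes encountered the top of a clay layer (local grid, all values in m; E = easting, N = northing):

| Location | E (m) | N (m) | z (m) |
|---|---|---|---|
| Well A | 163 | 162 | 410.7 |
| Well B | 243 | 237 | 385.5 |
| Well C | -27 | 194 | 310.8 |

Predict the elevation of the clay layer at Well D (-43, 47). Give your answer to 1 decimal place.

416.2 m

Two edge vectors: Well A→Well B = (80, 75, -25.2), Well A→Well C = (-190, 32, -99.9).
Normal n = (Well A→Well B) × (Well A→Well C) = (-6686.1, 12780, 16810).
So ∂z/∂E = −n_x/n_z = 0.39775 and ∂z/∂N = −n_y/n_z = −0.76026.
Intercept c from Well A: 410.7 − 64.83 + 123.16 = 469.03.
At (-43, 47): z = −17.1 − 35.7 + 469.03 = 416.2 m.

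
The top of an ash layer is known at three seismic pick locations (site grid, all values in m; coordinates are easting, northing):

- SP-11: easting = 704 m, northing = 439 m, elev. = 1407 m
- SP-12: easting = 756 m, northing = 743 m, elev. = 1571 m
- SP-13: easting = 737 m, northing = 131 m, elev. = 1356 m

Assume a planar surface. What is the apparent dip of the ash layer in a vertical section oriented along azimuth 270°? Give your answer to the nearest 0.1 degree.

53.3°

Two edge vectors: SP-11→SP-12 = (52, 304, 164), SP-11→SP-13 = (33, -308, -51).
Normal n = (SP-11→SP-12) × (SP-11→SP-13) = (35008, 8064, -26048).
So ∂z/∂easting = −n_x/n_z = 1.34398 and ∂z/∂northing = −n_y/n_z = 0.30958.
Unit vector along 270° is (sin 270°, cos 270°) = (-1.0000, -0.0000).
Slope in that direction = a·(-1.0000) + b·(-0.0000) = −1.34398.
Apparent dip = arctan|1.34398| = 53.3° (true dip is 54.1°, so apparent ≤ true as expected).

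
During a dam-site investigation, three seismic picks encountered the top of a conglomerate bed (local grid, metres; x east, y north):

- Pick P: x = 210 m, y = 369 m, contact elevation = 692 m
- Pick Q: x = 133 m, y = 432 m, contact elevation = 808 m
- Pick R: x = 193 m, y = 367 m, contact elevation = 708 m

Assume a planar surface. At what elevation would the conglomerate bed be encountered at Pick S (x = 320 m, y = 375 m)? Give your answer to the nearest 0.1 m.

Two edge vectors: Pick P→Pick Q = (-77, 63, 116), Pick P→Pick R = (-17, -2, 16).
Normal n = (Pick P→Pick Q) × (Pick P→Pick R) = (1240, -740, 1225).
So ∂z/∂x = −n_x/n_z = −1.01224 and ∂z/∂y = −n_y/n_z = 0.60408.
Intercept c from Pick P: 692 + 212.57 − 222.91 = 681.67.
At (320, 375): z = −323.9 + 226.5 + 681.67 = 584.3 m.

584.3 m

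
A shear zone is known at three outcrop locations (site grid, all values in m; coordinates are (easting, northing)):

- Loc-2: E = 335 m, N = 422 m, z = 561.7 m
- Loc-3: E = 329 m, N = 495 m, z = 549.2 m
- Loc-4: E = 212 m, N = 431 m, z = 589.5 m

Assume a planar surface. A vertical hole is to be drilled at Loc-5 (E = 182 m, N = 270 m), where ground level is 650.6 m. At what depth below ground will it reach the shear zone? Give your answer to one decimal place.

23.2 m

Two edge vectors: Loc-2→Loc-3 = (-6, 73, -12.5), Loc-2→Loc-4 = (-123, 9, 27.8).
Normal n = (Loc-2→Loc-3) × (Loc-2→Loc-4) = (2141.9, 1704.3, 8925).
So ∂z/∂E = −n_x/n_z = −0.23999 and ∂z/∂N = −n_y/n_z = −0.19096.
Intercept c from Loc-2: 561.7 + 80.40 + 80.58 = 722.68.
At (182, 270): z_contact = −43.68 − 51.56 + 722.68 = 627.44 m.
Depth below ground = 650.6 − 627.44 = 23.2 m.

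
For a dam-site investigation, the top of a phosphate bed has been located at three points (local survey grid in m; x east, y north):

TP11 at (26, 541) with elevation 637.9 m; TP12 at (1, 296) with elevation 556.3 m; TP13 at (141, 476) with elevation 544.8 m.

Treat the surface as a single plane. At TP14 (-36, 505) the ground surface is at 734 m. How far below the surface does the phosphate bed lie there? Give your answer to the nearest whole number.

Two edge vectors: TP11→TP12 = (-25, -245, -81.6), TP11→TP13 = (115, -65, -93.1).
Normal n = (TP11→TP12) × (TP11→TP13) = (17505.5, -11711.5, 29800).
So ∂z/∂x = −n_x/n_z = −0.58743 and ∂z/∂y = −n_y/n_z = 0.39300.
Intercept c from TP11: 637.9 + 15.27 − 212.61 = 440.56.
At (-36, 505): z_contact = 21.1 + 198.5 + 440.56 = 660.2 m.
Depth below ground = 734 − 660.2 = 74 m.

74 m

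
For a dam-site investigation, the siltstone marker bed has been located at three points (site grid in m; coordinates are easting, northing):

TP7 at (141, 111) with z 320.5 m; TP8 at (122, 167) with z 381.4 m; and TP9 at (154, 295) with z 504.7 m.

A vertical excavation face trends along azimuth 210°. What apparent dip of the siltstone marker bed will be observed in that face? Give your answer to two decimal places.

37.76°

Let the plane be z = a·easting + b·northing + c.
TP8−TP7: −19a + 56b = 60.9;  TP9−TP7: 13a + 184b = 184.2.
Solving gives a = −0.21080, b = 1.01598.
Unit vector along 210° is (sin 210°, cos 210°) = (-0.5000, -0.8660).
Slope in that direction = a·(-0.5000) + b·(-0.8660) = −0.77447.
Apparent dip = arctan|0.77447| = 37.76° (true dip is 46.1°, so apparent ≤ true as expected).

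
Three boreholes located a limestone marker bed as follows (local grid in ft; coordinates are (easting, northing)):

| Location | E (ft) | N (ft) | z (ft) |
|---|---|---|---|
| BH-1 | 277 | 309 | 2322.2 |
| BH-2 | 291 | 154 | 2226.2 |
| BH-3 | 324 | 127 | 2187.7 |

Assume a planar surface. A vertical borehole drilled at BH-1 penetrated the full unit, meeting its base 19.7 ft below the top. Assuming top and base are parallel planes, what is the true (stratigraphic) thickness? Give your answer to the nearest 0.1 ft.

14.6 ft

Let the plane be z = a·E + b·N + c.
BH-2−BH-1: 14a − 155b = −96;  BH-3−BH-1: 47a − 182b = −134.5.
Solving gives a = −0.71258, b = 0.55499.
|∇z| = √(a²+b²) = 0.90321, so dip δ = arctan(0.90321) = 42.09°.
True thickness = vertical thickness × cos δ = 19.7 × cos 42.09° = 14.6 ft.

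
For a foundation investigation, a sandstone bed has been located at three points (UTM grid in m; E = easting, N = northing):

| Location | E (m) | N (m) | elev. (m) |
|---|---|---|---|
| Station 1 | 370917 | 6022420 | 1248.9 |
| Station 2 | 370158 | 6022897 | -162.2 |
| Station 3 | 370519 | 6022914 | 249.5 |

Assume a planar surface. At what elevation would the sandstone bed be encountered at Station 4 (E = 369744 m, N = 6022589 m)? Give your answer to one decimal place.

-327.4 m

Two edge vectors: Station 1→Station 2 = (-759, 477, -1411.1), Station 1→Station 3 = (-398, 494, -999.4).
Normal n = (Station 1→Station 2) × (Station 1→Station 3) = (220369.6, -196926.8, -185100).
So ∂z/∂E = −n_x/n_z = 1.190543490 and ∂z/∂N = −n_y/n_z = −1.063894111.
Intercept c from Station 1: 1248.9 − 441592.82 + 6407217.17 = 5966873.25.
At (369744, 6022589): z = 440196.3 − 6407397.0 + 5966873.25 = -327.4 m.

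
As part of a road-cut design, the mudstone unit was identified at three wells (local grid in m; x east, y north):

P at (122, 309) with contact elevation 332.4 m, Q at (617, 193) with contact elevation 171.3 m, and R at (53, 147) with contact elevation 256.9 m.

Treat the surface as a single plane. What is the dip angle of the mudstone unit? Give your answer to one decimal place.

30.3°

Two edge vectors: P→Q = (495, -116, -161.1), P→R = (-69, -162, -75.5).
Normal n = (P→Q) × (P→R) = (-17340.2, 48488.4, -88194).
So ∂z/∂x = −n_x/n_z = −0.19661 and ∂z/∂y = −n_y/n_z = 0.54979.
Gradient magnitude |∇z| = √(a² + b²) = √(0.03866 + 0.30227) = 0.58389.
True dip = arctan(0.58389) = 30.3°, dipping toward SSE (azimuth ≈ 160°).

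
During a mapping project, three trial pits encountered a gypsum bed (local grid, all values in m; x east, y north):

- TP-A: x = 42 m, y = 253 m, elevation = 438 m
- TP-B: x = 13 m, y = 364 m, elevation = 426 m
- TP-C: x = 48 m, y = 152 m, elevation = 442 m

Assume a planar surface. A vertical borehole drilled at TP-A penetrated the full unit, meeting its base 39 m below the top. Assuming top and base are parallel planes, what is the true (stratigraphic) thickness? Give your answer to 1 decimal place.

Two edge vectors: TP-A→TP-B = (-29, 111, -12), TP-A→TP-C = (6, -101, 4).
Normal n = (TP-A→TP-B) × (TP-A→TP-C) = (-768, 44, 2263).
So ∂z/∂x = −n_x/n_z = 0.33937 and ∂z/∂y = −n_y/n_z = −0.01944.
|∇z| = √(a²+b²) = 0.33993, so dip δ = arctan(0.33993) = 18.77°.
True thickness = vertical thickness × cos δ = 39 × cos 18.77° = 36.9 m.

36.9 m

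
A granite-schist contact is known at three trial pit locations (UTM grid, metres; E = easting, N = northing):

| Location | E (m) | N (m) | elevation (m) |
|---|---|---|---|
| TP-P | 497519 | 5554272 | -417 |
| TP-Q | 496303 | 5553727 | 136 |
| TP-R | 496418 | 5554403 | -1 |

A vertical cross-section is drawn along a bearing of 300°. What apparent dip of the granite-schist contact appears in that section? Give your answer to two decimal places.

Two edge vectors: TP-P→TP-Q = (-1216, -545, 553), TP-P→TP-R = (-1101, 131, 416).
Normal n = (TP-P→TP-Q) × (TP-P→TP-R) = (-299163, -102997, -759341).
So ∂z/∂E = −n_x/n_z = −0.39398 and ∂z/∂N = −n_y/n_z = −0.13564.
Unit vector along 300° is (sin 300°, cos 300°) = (-0.8660, 0.5000).
Slope in that direction = a·(-0.8660) + b·(0.5000) = 0.27337.
Apparent dip = arctan|0.27337| = 15.29° (true dip is 22.6°, so apparent ≤ true as expected).

15.29°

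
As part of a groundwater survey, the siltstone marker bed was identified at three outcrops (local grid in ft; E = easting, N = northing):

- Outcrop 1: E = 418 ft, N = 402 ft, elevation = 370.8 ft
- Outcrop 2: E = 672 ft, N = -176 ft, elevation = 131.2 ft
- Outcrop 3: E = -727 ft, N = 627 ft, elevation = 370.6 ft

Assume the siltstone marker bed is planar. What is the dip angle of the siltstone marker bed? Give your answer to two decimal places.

24.82°

Two edge vectors: Outcrop 1→Outcrop 2 = (254, -578, -239.6), Outcrop 1→Outcrop 3 = (-1145, 225, -0.2).
Normal n = (Outcrop 1→Outcrop 2) × (Outcrop 1→Outcrop 3) = (54025.6, 274392.8, -604660).
So ∂z/∂E = −n_x/n_z = 0.08935 and ∂z/∂N = −n_y/n_z = 0.45380.
Gradient magnitude |∇z| = √(a² + b²) = √(0.00798 + 0.20593) = 0.46251.
True dip = arctan(0.46251) = 24.82°, dipping toward S (azimuth ≈ 191°).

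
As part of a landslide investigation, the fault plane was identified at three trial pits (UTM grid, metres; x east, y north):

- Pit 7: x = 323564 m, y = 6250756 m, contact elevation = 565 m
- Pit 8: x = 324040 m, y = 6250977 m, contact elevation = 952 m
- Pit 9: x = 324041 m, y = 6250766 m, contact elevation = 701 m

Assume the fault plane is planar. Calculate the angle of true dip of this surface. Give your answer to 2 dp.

50.63°

Two edge vectors: Pit 7→Pit 8 = (476, 221, 387), Pit 7→Pit 9 = (477, 10, 136).
Normal n = (Pit 7→Pit 8) × (Pit 7→Pit 9) = (26186, 119863, -100657).
So ∂z/∂x = −n_x/n_z = 0.26015 and ∂z/∂y = −n_y/n_z = 1.19081.
Gradient magnitude |∇z| = √(a² + b²) = √(0.06768 + 1.41802) = 1.21889.
True dip = arctan(1.21889) = 50.63°, dipping toward SSW (azimuth ≈ 192°).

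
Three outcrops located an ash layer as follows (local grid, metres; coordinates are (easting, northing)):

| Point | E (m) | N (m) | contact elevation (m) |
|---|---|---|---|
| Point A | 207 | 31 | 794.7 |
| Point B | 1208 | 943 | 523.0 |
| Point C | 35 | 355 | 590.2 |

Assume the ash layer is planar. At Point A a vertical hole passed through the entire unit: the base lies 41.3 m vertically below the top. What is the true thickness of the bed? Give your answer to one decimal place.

36.0 m

Two edge vectors: Point A→Point B = (1001, 912, -271.7), Point A→Point C = (-172, 324, -204.5).
Normal n = (Point A→Point B) × (Point A→Point C) = (-98473.2, 251436.9, 481188).
So ∂z/∂E = −n_x/n_z = 0.20465 and ∂z/∂N = −n_y/n_z = −0.52253.
|∇z| = √(a²+b²) = 0.56118, so dip δ = arctan(0.56118) = 29.30°.
True thickness = vertical thickness × cos δ = 41.3 × cos 29.30° = 36.0 m.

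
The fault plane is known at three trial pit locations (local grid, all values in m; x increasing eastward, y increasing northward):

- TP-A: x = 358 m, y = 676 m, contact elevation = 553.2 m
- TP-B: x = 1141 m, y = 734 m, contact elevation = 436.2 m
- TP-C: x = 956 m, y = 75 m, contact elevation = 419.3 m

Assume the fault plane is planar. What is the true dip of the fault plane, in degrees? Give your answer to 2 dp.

Let the plane be z = a·x + b·y + c.
TP-B−TP-A: 783a + 58b = −117;  TP-C−TP-A: 598a − 601b = −133.9.
Solving gives a = −0.15454, b = 0.06903.
Gradient magnitude |∇z| = √(a² + b²) = √(0.02388 + 0.00476) = 0.16925.
True dip = arctan(0.16925) = 9.61°, dipping toward ESE (azimuth ≈ 114°).

9.61°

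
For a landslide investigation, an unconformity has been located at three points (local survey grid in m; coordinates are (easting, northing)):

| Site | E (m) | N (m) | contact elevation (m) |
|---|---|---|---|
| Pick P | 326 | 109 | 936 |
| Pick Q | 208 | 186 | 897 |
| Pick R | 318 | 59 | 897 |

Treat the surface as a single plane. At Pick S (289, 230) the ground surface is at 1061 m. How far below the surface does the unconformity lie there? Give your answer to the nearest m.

Let the plane be z = a·E + b·N + c.
Pick Q−Pick P: −118a + 77b = −39;  Pick R−Pick P: −8a − 50b = −39.
Solving gives a = 0.76013, b = 0.65838.
Then c = 936 − a·326 − b·109 = 616.43.
At (289, 230): z_contact = 219.7 + 151.4 + 616.43 = 987.5 m.
Depth below ground = 1061 − 987.5 = 73 m.

73 m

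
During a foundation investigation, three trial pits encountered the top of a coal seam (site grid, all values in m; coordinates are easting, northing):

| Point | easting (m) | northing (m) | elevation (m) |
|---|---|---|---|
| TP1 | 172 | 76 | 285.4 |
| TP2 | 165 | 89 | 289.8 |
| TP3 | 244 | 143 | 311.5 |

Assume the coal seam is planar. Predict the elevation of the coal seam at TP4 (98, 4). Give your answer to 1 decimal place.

257.5 m

Two edge vectors: TP1→TP2 = (-7, 13, 4.4), TP1→TP3 = (72, 67, 26.1).
Normal n = (TP1→TP2) × (TP1→TP3) = (44.5, 499.5, -1405).
So ∂z/∂easting = −n_x/n_z = 0.03167 and ∂z/∂northing = −n_y/n_z = 0.35552.
Intercept c from TP1: 285.4 − 5.45 − 27.02 = 252.93.
At (98, 4): z = 3.1 + 1.4 + 252.93 = 257.5 m.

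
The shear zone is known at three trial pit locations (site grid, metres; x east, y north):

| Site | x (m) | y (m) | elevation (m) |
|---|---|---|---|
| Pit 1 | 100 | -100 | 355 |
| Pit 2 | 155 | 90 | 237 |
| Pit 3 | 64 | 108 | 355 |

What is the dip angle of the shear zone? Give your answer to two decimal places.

Let the plane be z = a·x + b·y + c.
Pit 2−Pit 1: 55a + 190b = −118;  Pit 3−Pit 1: −36a + 208b = 0.
Solving gives a = −1.34267, b = −0.23239.
Gradient magnitude |∇z| = √(a² + b²) = √(1.80276 + 0.05400) = 1.36263.
True dip = arctan(1.36263) = 53.73°, dipping toward E (azimuth ≈ 080°).

53.73°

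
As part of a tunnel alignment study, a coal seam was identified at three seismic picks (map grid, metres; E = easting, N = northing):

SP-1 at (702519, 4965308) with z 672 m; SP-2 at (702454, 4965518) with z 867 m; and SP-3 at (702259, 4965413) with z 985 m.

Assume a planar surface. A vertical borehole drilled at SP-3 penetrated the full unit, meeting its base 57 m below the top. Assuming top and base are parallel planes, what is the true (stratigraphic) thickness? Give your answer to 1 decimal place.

37.6 m

Let the plane be z = a·E + b·N + c.
SP-2−SP-1: −65a + 210b = 195;  SP-3−SP-1: −260a + 105b = 313.
Solving gives a = −0.94725, b = 0.63537.
|∇z| = √(a²+b²) = 1.14061, so dip δ = arctan(1.14061) = 48.76°.
True thickness = vertical thickness × cos δ = 57 × cos 48.76° = 37.6 m.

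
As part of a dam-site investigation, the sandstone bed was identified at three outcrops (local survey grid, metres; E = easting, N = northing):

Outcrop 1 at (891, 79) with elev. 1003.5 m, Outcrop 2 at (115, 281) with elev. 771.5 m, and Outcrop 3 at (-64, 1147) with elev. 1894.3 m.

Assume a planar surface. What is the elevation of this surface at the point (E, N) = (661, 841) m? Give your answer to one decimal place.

1942.7 m

Let the plane be z = a·E + b·N + c.
Outcrop 2−Outcrop 1: −776a + 202b = −232;  Outcrop 3−Outcrop 1: −955a + 1068b = 890.8.
Solving gives a = 0.672662, b = 1.435573.
Then c = 1003.5 − a·891 − b·79 = 290.75.
At (661, 841): z = 444.6 + 1207.3 + 290.75 = 1942.7 m.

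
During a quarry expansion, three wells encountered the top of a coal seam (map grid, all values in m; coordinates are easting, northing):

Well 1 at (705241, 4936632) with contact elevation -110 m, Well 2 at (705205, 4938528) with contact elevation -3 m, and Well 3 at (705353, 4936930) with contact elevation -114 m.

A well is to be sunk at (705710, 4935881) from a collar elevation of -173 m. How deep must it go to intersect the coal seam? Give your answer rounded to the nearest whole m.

60 m

Let the plane be z = a·easting + b·northing + c.
Well 2−Well 1: −36a + 1896b = 107;  Well 3−Well 1: 112a + 298b = −4.
Solving gives a = −0.17693204, b = 0.05307513.
Then c = -110 − a·705241 − b·4936632 = −137342.65.
At (705710, 4935881): z_contact = −124862.7 + 261972.5 − 137342.65 = -232.8 m.
Depth below ground = -173 − (-232.8) = 60 m.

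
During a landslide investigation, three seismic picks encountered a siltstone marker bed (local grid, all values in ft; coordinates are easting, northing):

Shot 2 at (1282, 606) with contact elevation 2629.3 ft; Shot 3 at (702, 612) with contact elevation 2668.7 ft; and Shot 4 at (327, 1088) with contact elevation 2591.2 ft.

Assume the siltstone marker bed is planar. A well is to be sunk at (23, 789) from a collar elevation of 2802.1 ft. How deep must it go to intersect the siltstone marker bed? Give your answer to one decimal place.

Two edge vectors: Shot 2→Shot 3 = (-580, 6, 39.4), Shot 2→Shot 4 = (-955, 482, -38.1).
Normal n = (Shot 2→Shot 3) × (Shot 2→Shot 4) = (-19219.4, -59725, -273830).
So ∂z/∂easting = −n_x/n_z = −0.070187 and ∂z/∂northing = −n_y/n_z = −0.218110.
Intercept c from Shot 2: 2629.3 + 89.98 + 132.17 = 2851.45.
At (23, 789): z_contact = −1.61 − 172.09 + 2851.45 = 2677.75 ft.
Depth below ground = 2802.1 − 2677.75 = 124.3 ft.

124.3 ft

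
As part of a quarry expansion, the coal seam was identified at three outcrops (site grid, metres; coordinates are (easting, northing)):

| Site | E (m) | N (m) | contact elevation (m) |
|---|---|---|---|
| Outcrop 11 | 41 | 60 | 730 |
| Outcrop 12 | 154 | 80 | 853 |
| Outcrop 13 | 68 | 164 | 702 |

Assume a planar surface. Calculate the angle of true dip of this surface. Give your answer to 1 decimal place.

Two edge vectors: Outcrop 11→Outcrop 12 = (113, 20, 123), Outcrop 11→Outcrop 13 = (27, 104, -28).
Normal n = (Outcrop 11→Outcrop 12) × (Outcrop 11→Outcrop 13) = (-13352, 6485, 11212).
So ∂z/∂E = −n_x/n_z = 1.19087 and ∂z/∂N = −n_y/n_z = −0.57840.
Gradient magnitude |∇z| = √(a² + b²) = √(1.41816 + 0.33454) = 1.32390.
True dip = arctan(1.32390) = 52.9°, dipping toward WNW (azimuth ≈ 296°).

52.9°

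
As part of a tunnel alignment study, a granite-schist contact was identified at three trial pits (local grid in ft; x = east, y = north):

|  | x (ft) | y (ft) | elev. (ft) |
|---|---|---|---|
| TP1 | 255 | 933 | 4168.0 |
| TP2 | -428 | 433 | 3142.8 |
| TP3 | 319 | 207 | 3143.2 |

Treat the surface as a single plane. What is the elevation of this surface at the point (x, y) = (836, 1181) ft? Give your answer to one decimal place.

Two edge vectors: TP1→TP2 = (-683, -500, -1025.2), TP1→TP3 = (64, -726, -1024.8).
Normal n = (TP1→TP2) × (TP1→TP3) = (-231895.2, -765551.2, 527858).
So ∂z/∂x = −n_x/n_z = 0.439314 and ∂z/∂y = −n_y/n_z = 1.450298.
Intercept c from TP1: 4168 − 112.02 − 1353.13 = 2702.85.
At (836, 1181): z = 367.3 + 1712.8 + 2702.85 = 4782.9 ft.

4782.9 ft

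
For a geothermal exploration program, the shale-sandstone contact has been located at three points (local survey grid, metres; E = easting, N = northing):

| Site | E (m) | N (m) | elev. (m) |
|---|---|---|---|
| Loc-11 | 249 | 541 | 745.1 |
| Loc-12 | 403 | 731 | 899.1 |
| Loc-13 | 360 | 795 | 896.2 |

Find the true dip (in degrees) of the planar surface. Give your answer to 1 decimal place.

Two edge vectors: Loc-11→Loc-12 = (154, 190, 154), Loc-11→Loc-13 = (111, 254, 151.1).
Normal n = (Loc-11→Loc-12) × (Loc-11→Loc-13) = (-10407, -6175.4, 18026).
So ∂z/∂E = −n_x/n_z = 0.57733 and ∂z/∂N = −n_y/n_z = 0.34258.
Gradient magnitude |∇z| = √(a² + b²) = √(0.33331 + 0.11736) = 0.67132.
True dip = arctan(0.67132) = 33.9°, dipping toward WSW (azimuth ≈ 239°).

33.9°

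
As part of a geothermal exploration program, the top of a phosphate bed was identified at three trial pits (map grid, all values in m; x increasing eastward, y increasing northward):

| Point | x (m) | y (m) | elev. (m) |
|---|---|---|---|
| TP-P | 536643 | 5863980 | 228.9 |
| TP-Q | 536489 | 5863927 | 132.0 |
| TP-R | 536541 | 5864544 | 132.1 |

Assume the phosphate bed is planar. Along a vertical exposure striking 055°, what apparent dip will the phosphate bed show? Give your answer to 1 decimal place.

Two edge vectors: TP-P→TP-Q = (-154, -53, -96.9), TP-P→TP-R = (-102, 564, -96.8).
Normal n = (TP-P→TP-Q) × (TP-P→TP-R) = (59782, -5023.4, -92262).
So ∂z/∂x = −n_x/n_z = 0.64796 and ∂z/∂y = −n_y/n_z = −0.05445.
Unit vector along 055° is (sin 55°, cos 55°) = (0.8192, 0.5736).
Slope in that direction = a·(0.8192) + b·(0.5736) = 0.49955.
Apparent dip = arctan|0.49955| = 26.5° (true dip is 33.0°, so apparent ≤ true as expected).

26.5°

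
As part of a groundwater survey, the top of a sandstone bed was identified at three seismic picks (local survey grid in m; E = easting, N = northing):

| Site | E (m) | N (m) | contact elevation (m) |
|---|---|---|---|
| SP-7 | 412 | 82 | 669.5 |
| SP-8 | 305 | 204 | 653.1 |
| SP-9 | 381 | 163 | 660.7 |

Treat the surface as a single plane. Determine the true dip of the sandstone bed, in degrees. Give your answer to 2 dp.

Let the plane be z = a·E + b·N + c.
SP-8−SP-7: −107a + 122b = −16.4;  SP-9−SP-7: −31a + 81b = −8.8.
Solving gives a = 0.05216, b = −0.08868.
Gradient magnitude |∇z| = √(a² + b²) = √(0.00272 + 0.00786) = 0.10288.
True dip = arctan(0.10288) = 5.87°, dipping toward NNW (azimuth ≈ 330°).

5.87°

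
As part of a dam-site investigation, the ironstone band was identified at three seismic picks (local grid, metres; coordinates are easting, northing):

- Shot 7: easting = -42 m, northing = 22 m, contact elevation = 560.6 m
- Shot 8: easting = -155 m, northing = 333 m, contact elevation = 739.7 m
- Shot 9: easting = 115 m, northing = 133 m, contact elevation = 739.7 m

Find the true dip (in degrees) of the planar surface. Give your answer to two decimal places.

44.44°

Let the plane be z = a·easting + b·northing + c.
Shot 8−Shot 7: −113a + 311b = 179.1;  Shot 9−Shot 7: 157a + 111b = 179.1.
Solving gives a = 0.58367, b = 0.78796.
Gradient magnitude |∇z| = √(a² + b²) = √(0.34067 + 0.62088) = 0.98059.
True dip = arctan(0.98059) = 44.44°, dipping toward SW (azimuth ≈ 217°).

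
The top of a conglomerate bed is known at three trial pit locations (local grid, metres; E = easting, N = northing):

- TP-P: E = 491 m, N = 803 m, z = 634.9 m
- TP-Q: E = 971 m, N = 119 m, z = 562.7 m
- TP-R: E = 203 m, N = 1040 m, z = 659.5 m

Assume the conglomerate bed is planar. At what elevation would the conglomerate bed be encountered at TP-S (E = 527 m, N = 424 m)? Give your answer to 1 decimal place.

Let the plane be z = a·E + b·N + c.
TP-Q−TP-P: 480a − 684b = −72.2;  TP-R−TP-P: −288a + 237b = 24.6.
Solving gives a = 0.003424, b = 0.107958.
Then c = 634.9 − a·491 − b·803 = 546.53.
At (527, 424): z = 1.8 + 45.8 + 546.53 = 594.1 m.

594.1 m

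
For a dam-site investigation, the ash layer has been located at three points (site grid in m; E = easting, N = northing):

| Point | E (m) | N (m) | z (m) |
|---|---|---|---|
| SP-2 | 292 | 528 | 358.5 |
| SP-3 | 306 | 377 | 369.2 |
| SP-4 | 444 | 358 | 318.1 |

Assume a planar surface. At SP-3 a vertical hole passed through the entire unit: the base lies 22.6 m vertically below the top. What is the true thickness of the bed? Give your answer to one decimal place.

Two edge vectors: SP-2→SP-3 = (14, -151, 10.7), SP-2→SP-4 = (152, -170, -40.4).
Normal n = (SP-2→SP-3) × (SP-2→SP-4) = (7919.4, 2192, 20572).
So ∂z/∂E = −n_x/n_z = −0.38496 and ∂z/∂N = −n_y/n_z = −0.10655.
|∇z| = √(a²+b²) = 0.39943, so dip δ = arctan(0.39943) = 21.77°.
True thickness = vertical thickness × cos δ = 22.6 × cos 21.77° = 21.0 m.

21.0 m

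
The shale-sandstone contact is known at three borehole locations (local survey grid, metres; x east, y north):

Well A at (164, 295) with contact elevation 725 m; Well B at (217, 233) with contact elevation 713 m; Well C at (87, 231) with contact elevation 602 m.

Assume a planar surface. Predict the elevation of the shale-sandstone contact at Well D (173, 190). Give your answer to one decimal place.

Two edge vectors: Well A→Well B = (53, -62, -12), Well A→Well C = (-77, -64, -123).
Normal n = (Well A→Well B) × (Well A→Well C) = (6858, 7443, -8166).
So ∂z/∂x = −n_x/n_z = 0.83982 and ∂z/∂y = −n_y/n_z = 0.91146.
Intercept c from Well A: 725 − 137.73 − 268.88 = 318.39.
At (173, 190): z = 145.3 + 173.2 + 318.39 = 636.9 m.

636.9 m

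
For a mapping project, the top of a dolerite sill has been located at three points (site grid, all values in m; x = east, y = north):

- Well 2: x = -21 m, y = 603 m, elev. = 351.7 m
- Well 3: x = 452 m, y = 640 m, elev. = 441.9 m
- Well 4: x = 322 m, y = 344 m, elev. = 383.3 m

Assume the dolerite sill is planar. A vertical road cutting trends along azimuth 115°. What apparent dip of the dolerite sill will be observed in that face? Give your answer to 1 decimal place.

Two edge vectors: Well 2→Well 3 = (473, 37, 90.2), Well 2→Well 4 = (343, -259, 31.6).
Normal n = (Well 2→Well 3) × (Well 2→Well 4) = (24531, 15991.8, -135198).
So ∂z/∂x = −n_x/n_z = 0.18144 and ∂z/∂y = −n_y/n_z = 0.11828.
Unit vector along 115° is (sin 115°, cos 115°) = (0.9063, -0.4226).
Slope in that direction = a·(0.9063) + b·(-0.4226) = 0.11446.
Apparent dip = arctan|0.11446| = 6.5° (true dip is 12.2°, so apparent ≤ true as expected).

6.5°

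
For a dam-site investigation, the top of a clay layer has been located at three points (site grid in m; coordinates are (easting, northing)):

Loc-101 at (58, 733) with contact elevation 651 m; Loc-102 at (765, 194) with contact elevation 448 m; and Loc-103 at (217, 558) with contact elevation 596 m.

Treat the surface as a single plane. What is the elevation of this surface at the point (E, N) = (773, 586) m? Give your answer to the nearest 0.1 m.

514.9 m

Two edge vectors: Loc-101→Loc-102 = (707, -539, -203), Loc-101→Loc-103 = (159, -175, -55).
Normal n = (Loc-101→Loc-102) × (Loc-101→Loc-103) = (-5880, 6608, -38024).
So ∂z/∂E = −n_x/n_z = −0.15464 and ∂z/∂N = −n_y/n_z = 0.17378.
Intercept c from Loc-101: 651 + 8.97 − 127.38 = 532.58.
At (773, 586): z = −119.5 + 101.8 + 532.58 = 514.9 m.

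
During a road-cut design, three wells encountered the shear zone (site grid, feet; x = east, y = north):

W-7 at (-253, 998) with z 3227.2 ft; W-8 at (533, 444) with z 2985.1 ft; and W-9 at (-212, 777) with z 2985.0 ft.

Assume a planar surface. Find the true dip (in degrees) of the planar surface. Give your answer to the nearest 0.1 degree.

52.6°

Two edge vectors: W-7→W-8 = (786, -554, -242.1), W-7→W-9 = (41, -221, -242.2).
Normal n = (W-7→W-8) × (W-7→W-9) = (80674.7, 180443.1, -150992).
So ∂z/∂x = −n_x/n_z = 0.53430 and ∂z/∂y = −n_y/n_z = 1.19505.
Gradient magnitude |∇z| = √(a² + b²) = √(0.28547 + 1.42815) = 1.30905.
True dip = arctan(1.30905) = 52.6°, dipping toward SSW (azimuth ≈ 204°).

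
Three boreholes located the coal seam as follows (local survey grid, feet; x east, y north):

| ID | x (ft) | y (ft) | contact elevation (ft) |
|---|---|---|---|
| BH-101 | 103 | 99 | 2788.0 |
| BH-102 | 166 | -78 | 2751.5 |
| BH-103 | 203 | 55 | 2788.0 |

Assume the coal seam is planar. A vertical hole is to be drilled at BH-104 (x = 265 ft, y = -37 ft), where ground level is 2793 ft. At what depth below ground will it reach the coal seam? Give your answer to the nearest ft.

21 ft

Two edge vectors: BH-101→BH-102 = (63, -177, -36.5), BH-101→BH-103 = (100, -44, 0).
Normal n = (BH-101→BH-102) × (BH-101→BH-103) = (-1606, -3650, 14928).
So ∂z/∂x = −n_x/n_z = 0.10758 and ∂z/∂y = −n_y/n_z = 0.24451.
Intercept c from BH-101: 2788 − 11.08 − 24.21 = 2752.71.
At (265, -37): z_contact = 28.5 − 9.0 + 2752.71 = 2772.2 ft.
Depth below ground = 2793 − 2772.2 = 21 ft.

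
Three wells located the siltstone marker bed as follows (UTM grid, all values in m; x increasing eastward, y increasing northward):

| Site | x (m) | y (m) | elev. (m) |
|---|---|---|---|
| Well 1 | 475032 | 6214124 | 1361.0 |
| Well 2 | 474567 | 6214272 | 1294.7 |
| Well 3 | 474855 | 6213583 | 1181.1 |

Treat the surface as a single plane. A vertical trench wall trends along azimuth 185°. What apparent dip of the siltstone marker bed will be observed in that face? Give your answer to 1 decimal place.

15.5°

Let the plane be z = a·x + b·y + c.
Well 2−Well 1: −465a + 148b = −66.3;  Well 3−Well 1: −177a − 541b = −179.9.
Solving gives a = 0.22499, b = 0.25892.
Unit vector along 185° is (sin 185°, cos 185°) = (-0.0872, -0.9962).
Slope in that direction = a·(-0.0872) + b·(-0.9962) = −0.27755.
Apparent dip = arctan|0.27755| = 15.5° (true dip is 18.9°, so apparent ≤ true as expected).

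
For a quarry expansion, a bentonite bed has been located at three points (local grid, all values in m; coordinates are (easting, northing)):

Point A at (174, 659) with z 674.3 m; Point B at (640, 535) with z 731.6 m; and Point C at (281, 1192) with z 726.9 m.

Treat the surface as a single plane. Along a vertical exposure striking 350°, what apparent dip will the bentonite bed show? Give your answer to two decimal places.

Let the plane be z = a·E + b·N + c.
Point B−Point A: 466a − 124b = 57.3;  Point C−Point A: 107a + 533b = 52.6.
Solving gives a = 0.14165, b = 0.07025.
Unit vector along 350° is (sin 350°, cos 350°) = (-0.1736, 0.9848).
Slope in that direction = a·(-0.1736) + b·(0.9848) = 0.04458.
Apparent dip = arctan|0.04458| = 2.55° (true dip is 9.0°, so apparent ≤ true as expected).

2.55°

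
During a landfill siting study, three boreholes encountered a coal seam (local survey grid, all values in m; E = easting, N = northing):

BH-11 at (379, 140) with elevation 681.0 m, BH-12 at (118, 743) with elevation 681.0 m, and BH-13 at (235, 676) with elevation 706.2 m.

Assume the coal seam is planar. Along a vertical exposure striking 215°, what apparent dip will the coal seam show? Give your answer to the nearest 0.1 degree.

14.9°

Let the plane be z = a·E + b·N + c.
BH-12−BH-11: −261a + 603b = 0;  BH-13−BH-11: −144a + 536b = 25.2.
Solving gives a = 0.28636, b = 0.12395.
Unit vector along 215° is (sin 215°, cos 215°) = (-0.5736, -0.8192).
Slope in that direction = a·(-0.5736) + b·(-0.8192) = −0.26578.
Apparent dip = arctan|0.26578| = 14.9° (true dip is 17.3°, so apparent ≤ true as expected).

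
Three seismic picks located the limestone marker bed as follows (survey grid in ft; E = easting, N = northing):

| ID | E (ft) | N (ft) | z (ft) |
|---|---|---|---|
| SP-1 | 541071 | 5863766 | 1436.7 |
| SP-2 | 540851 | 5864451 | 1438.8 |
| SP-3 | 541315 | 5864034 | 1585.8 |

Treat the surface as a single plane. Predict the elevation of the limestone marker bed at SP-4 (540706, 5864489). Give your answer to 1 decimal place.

Two edge vectors: SP-1→SP-2 = (-220, 685, 2.1), SP-1→SP-3 = (244, 268, 149.1).
Normal n = (SP-1→SP-2) × (SP-1→SP-3) = (101570.7, 33314.4, -226100).
So ∂z/∂E = −n_x/n_z = 0.449229102 and ∂z/∂N = −n_y/n_z = 0.147343653.
Intercept c from SP-1: 1436.7 − 243064.84 − 863988.70 = −1105616.84.
At (540706, 5864489): z = 242900.9 + 864095.2 − 1105616.84 = 1379.3 ft.

1379.3 ft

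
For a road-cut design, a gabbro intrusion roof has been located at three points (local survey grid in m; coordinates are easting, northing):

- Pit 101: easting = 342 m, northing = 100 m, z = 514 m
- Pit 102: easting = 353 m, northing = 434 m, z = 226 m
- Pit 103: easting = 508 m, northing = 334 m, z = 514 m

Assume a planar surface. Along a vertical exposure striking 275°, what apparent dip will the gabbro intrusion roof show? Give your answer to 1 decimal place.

53.4°

Let the plane be z = a·easting + b·northing + c.
Pit 102−Pit 101: 11a + 334b = −288;  Pit 103−Pit 101: 166a + 234b = 0.
Solving gives a = 1.27467, b = −0.90426.
Unit vector along 275° is (sin 275°, cos 275°) = (-0.9962, 0.0872).
Slope in that direction = a·(-0.9962) + b·(0.0872) = −1.34863.
Apparent dip = arctan|1.34863| = 53.4° (true dip is 57.4°, so apparent ≤ true as expected).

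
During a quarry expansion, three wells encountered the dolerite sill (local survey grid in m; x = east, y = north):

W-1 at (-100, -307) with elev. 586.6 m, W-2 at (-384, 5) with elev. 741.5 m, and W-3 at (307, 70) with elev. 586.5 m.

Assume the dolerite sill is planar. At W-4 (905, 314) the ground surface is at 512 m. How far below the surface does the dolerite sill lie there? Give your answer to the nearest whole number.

Two edge vectors: W-1→W-2 = (-284, 312, 154.9), W-1→W-3 = (407, 377, -0.1).
Normal n = (W-1→W-2) × (W-1→W-3) = (-58428.5, 63015.9, -234052).
So ∂z/∂x = −n_x/n_z = −0.24964 and ∂z/∂y = −n_y/n_z = 0.26924.
Intercept c from W-1: 586.6 − 24.96 + 82.66 = 644.29.
At (905, 314): z_contact = −225.9 + 84.5 + 644.29 = 502.9 m.
Depth below ground = 512 − 502.9 = 9 m.

9 m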